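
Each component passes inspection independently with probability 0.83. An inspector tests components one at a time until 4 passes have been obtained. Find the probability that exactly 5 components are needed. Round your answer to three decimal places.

0.323

Y = trial on which the fourth success occurs; negative binomial, r=4, p=0.83.
P(Y=5) = C(4,3) · p^4 · (1−p)^1
= 4 · 0.47458 · 0.17 = 0.32272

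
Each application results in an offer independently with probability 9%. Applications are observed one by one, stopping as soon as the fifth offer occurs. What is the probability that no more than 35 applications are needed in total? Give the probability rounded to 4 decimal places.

0.2032

Finishing within 35 applications ⇔ at least 5 successes in the first 35. With X ~ Binomial(35, 0.09), P(Y ≤ 35) = 1 − P(X ≤ 4).
  k=0: C(35,0)·0.09^0·0.91^35 = 0.036851
  k=1: C(35,1)·0.09^1·0.91^34 = 0.127561
  k=2: C(35,2)·0.09^2·0.91^33 = 0.214471
  k=3: C(35,3)·0.09^3·0.91^32 = 0.233325
  k=4: C(35,4)·0.09^4·0.91^31 = 0.184609
1 − 0.796817 = 0.203183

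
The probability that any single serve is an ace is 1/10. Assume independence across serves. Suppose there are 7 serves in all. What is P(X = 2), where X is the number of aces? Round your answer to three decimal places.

X ~ Binomial(n=7, p=0.10).
P(X=2) = C(7,2) · p^2 · (1−p)^5
= 21 · 0.01 · 0.59049 = 0.12400

0.124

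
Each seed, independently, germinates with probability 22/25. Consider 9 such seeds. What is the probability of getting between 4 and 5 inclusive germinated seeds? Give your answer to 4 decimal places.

X ~ Binomial(9, 0.88); P(4 ≤ X ≤ 5) = Σ C(9,k) p^k (1−p)^(9−k) over k:
  k=4: C(9,4)·0.88^4·0.12^5 = 0.001880
  k=5: C(9,5)·0.88^5·0.12^4 = 0.013788
Total = 0.015668

0.0157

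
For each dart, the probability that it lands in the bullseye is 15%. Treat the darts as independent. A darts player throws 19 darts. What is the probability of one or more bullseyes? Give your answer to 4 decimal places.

0.9544

P(at least one) = 1 − P(none) = 1 − (1 − 0.15)^19
= 1 − 0.045599 = 0.954401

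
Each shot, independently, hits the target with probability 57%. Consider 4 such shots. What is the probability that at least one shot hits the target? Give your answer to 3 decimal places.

P(at least one) = 1 − P(none) = 1 − (1 − 0.57)^4
= 1 − 0.03419 = 0.96581

0.966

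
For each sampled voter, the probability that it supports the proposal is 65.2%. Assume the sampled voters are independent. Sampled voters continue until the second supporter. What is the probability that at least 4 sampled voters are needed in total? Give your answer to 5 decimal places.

Needing more than 3 sampled voters ⇔ fewer than 2 successes in the first 3. With X ~ Binomial(3, 0.652), P(Y > 3) = P(X ≤ 1).
  k=0: C(3,0)·0.652^0·0.348^3 = 0.0421442
  k=1: C(3,1)·0.652^1·0.348^2 = 0.2368794
P(X ≤ 1) = 0.2790236

0.27902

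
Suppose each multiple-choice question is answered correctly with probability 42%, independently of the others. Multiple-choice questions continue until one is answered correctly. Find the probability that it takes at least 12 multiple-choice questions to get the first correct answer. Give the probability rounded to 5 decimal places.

Y = number of multiple-choice questions to the first success; geometric, p = 0.42.
P(Y > 11) = P(first 11 all fail) = (1−p)^11 = 0.0024987

0.00250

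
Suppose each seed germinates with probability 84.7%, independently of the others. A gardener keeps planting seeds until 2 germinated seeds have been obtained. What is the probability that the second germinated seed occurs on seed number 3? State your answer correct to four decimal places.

0.2195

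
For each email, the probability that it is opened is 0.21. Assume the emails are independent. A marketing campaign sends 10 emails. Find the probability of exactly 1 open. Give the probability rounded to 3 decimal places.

0.252

X ~ Binomial(n=10, p=0.21).
P(X=1) = C(10,1) · p^1 · (1−p)^9
= 10 · 0.21 · 0.11985 = 0.25169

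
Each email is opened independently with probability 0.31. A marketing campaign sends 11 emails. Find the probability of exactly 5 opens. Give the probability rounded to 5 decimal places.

0.14274

X ~ Binomial(n=11, p=0.31).
P(X=5) = C(11,5) · p^5 · (1−p)^6
= 462 · 0.0028629 · 0.10792 = 0.1427398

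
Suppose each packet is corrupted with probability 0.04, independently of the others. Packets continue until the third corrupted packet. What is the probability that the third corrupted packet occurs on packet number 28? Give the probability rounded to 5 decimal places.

Y = trial on which the third success occurs; negative binomial, r=3, p=0.04.
P(Y=28) = C(27,2) · p^3 · (1−p)^25
= 351 · 6.4e-05 · 0.3604 = 0.0080960

0.00810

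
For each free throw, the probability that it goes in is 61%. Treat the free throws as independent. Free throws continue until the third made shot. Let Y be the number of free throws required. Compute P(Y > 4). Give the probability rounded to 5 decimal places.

0.50745

Needing more than 4 free throws ⇔ fewer than 3 successes in the first 4. With X ~ Binomial(4, 0.61), P(Y > 4) = P(X ≤ 2).
  k=0: C(4,0)·0.61^0·0.39^4 = 0.0231344
  k=1: C(4,1)·0.61^1·0.39^3 = 0.1447384
  k=2: C(4,2)·0.61^2·0.39^2 = 0.3395785
P(X ≤ 2) = 0.5074512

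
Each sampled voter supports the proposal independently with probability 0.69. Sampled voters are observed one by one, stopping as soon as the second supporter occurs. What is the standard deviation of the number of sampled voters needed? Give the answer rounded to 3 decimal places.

1.141

Y = total sampled voters until the second success; negative binomial with r=2, p=0.69.
SD(Y) = √[r(1−p)/p²] = √(1.30225) = 1.14116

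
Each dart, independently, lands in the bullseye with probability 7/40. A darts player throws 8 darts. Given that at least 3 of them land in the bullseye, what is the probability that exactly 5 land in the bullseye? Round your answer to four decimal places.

X ~ Binomial(8, 0.175). Want P(X=5 | X≥3) = P(X=5) / P(X≥3).
P(X=5) = C(8,5)·0.175^5·0.825^3 = 0.005161
P(X≥3) = 1 − 0.214601 − 0.364171 − 0.270370 = 0.150858
Ratio = 0.005161 / 0.150858 = 0.034211

0.0342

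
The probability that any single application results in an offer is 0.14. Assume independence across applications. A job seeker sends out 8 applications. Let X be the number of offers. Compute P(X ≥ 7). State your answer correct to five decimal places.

0.00001

X ~ Binomial(8, 0.14); P(X ≥ 7) = Σ C(8,k) p^k (1−p)^(8−k) over k:
  k=7: C(8,7)·0.14^7·0.86^1 = 0.0000073
  k=8: C(8,8)·0.14^8·0.86^0 = 0.0000001
Total = 0.0000074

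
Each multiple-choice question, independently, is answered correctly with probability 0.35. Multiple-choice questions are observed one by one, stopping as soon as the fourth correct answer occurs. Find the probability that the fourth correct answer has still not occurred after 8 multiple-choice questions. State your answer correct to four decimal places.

Needing more than 8 multiple-choice questions ⇔ fewer than 4 successes in the first 8. With X ~ Binomial(8, 0.35), P(Y > 8) = P(X ≤ 3).
  k=0: C(8,0)·0.35^0·0.65^8 = 0.031864
  k=1: C(8,1)·0.35^1·0.65^7 = 0.137262
  k=2: C(8,2)·0.35^2·0.65^6 = 0.258687
  k=3: C(8,3)·0.35^3·0.65^5 = 0.278586
P(X ≤ 3) = 0.706399

0.7064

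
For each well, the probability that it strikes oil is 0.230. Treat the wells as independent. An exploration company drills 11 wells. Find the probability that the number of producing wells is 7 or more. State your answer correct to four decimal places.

0.0046

X ~ Binomial(11, 0.23); P(X ≥ 7) = Σ C(11,k) p^k (1−p)^(11−k) over k:
  k=7: C(11,7)·0.23^7·0.77^4 = 0.003950
  k=8: C(11,8)·0.23^8·0.77^3 = 0.000590
  k=9: C(11,9)·0.23^9·0.77^2 = 0.000059
  k=10: C(11,10)·0.23^10·0.77^1 = 0.000004
  k=11: C(11,11)·0.23^11·0.77^0 = 0.000000
Total = 0.004602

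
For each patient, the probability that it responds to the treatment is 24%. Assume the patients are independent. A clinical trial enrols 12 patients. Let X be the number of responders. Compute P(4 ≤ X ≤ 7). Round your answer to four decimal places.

0.3184

X ~ Binomial(12, 0.24); P(4 ≤ X ≤ 7) = Σ C(12,k) p^k (1−p)^(12−k) over k:
  k=4: C(12,4)·0.24^4·0.76^8 = 0.182793
  k=5: C(12,5)·0.24^5·0.76^7 = 0.092358
  k=6: C(12,6)·0.24^6·0.76^6 = 0.034027
  k=7: C(12,7)·0.24^7·0.76^5 = 0.009210
Total = 0.318388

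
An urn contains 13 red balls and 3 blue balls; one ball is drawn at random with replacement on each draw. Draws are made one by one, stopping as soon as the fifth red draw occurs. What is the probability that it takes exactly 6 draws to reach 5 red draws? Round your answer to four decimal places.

0.3320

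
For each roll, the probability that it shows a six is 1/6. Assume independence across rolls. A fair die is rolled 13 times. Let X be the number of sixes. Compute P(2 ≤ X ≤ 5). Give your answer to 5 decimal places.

X ~ Binomial(13, 0.166667); P(2 ≤ X ≤ 5) = Σ C(13,k) p^k (1−p)^(13−k) over k:
  k=2: C(13,2)·0.166667^2·0.833333^11 = 0.2916073
  k=3: C(13,3)·0.166667^3·0.833333^10 = 0.2138454
  k=4: C(13,4)·0.166667^4·0.833333^9 = 0.1069227
  k=5: C(13,5)·0.166667^5·0.833333^8 = 0.0384922
Total = 0.6508675

0.65087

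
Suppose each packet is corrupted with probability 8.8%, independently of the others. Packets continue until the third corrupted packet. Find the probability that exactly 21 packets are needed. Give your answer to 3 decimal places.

Y = trial on which the third success occurs; negative binomial, r=3, p=0.088.
P(Y=21) = C(20,2) · p^3 · (1−p)^18
= 190 · 0.00068147 · 0.19051 = 0.02467

0.025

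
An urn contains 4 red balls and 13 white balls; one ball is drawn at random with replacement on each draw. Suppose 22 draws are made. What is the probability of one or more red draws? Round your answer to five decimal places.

0.99727

P(at least one) = 1 − P(none) = 1 − (1 − 0.235294)^22
= 1 − 0.0027345 = 0.9972655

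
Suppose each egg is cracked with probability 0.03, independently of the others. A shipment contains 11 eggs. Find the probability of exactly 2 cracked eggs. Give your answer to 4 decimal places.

X ~ Binomial(n=11, p=0.03).
P(X=2) = C(11,2) · p^2 · (1−p)^9
= 55 · 0.0009 · 0.76023 = 0.037631

0.0376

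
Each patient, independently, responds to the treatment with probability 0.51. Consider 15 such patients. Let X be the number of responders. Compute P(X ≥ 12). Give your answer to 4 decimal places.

0.0212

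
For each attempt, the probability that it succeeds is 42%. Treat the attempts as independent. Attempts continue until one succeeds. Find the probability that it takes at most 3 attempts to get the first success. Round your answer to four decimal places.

0.8049

Y = number of attempts to the first success; geometric, p = 0.42.
P(Y ≤ 3) = 1 − (1−p)^3 = 1 − 0.195112 = 0.804888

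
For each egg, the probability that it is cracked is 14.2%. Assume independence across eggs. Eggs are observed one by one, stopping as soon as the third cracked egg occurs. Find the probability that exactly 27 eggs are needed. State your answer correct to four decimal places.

Y = trial on which the third success occurs; negative binomial, r=3, p=0.142.
P(Y=27) = C(26,2) · p^3 · (1−p)^24
= 325 · 0.0028633 · 0.025333 = 0.023575

0.0236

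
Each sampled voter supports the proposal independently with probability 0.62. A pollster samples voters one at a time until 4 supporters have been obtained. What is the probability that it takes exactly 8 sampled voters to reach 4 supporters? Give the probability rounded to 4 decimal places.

0.1078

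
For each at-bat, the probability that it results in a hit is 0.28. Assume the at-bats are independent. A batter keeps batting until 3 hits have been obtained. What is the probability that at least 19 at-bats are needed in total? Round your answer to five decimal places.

0.08420

Needing more than 18 at-bats ⇔ fewer than 3 successes in the first 18. With X ~ Binomial(18, 0.28), P(Y > 18) = P(X ≤ 2).
  k=0: C(18,0)·0.28^0·0.72^18 = 0.0027039
  k=1: C(18,1)·0.28^1·0.72^17 = 0.0189271
  k=2: C(18,2)·0.28^2·0.72^16 = 0.0625644
P(X ≤ 2) = 0.0841953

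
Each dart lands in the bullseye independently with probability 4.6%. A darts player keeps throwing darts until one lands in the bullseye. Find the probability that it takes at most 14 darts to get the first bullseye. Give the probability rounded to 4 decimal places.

0.4828

Y = number of darts to the first success; geometric, p = 0.046.
P(Y ≤ 14) = 1 − (1−p)^14 = 1 − 0.517222 = 0.482778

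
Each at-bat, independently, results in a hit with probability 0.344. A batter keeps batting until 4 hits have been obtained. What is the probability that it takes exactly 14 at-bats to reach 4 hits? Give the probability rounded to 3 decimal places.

0.059

Y = trial on which the fourth success occurs; negative binomial, r=4, p=0.344.
P(Y=14) = C(13,3) · p^4 · (1−p)^10
= 286 · 0.014003 · 0.014758 = 0.05911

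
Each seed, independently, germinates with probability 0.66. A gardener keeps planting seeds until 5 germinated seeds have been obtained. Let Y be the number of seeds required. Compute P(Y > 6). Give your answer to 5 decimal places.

0.66187

Needing more than 6 seeds ⇔ fewer than 5 successes in the first 6. With X ~ Binomial(6, 0.66), P(Y > 6) = P(X ≤ 4).
  k=0: C(6,0)·0.66^0·0.34^6 = 0.0015448
  k=1: C(6,1)·0.66^1·0.34^5 = 0.0179924
  k=2: C(6,2)·0.66^2·0.34^4 = 0.0873162
  k=3: C(6,3)·0.66^3·0.34^3 = 0.2259949
  k=4: C(6,4)·0.66^4·0.34^2 = 0.3290219
P(X ≤ 4) = 0.6618702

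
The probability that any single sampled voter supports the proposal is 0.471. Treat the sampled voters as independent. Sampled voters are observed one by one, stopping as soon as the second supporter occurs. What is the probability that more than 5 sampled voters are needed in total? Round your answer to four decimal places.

0.2258

Needing more than 5 sampled voters ⇔ fewer than 2 successes in the first 5. With X ~ Binomial(5, 0.471), P(Y > 5) = P(X ≤ 1).
  k=0: C(5,0)·0.471^0·0.529^5 = 0.041427
  k=1: C(5,1)·0.471^1·0.529^4 = 0.184422
P(X ≤ 1) = 0.225849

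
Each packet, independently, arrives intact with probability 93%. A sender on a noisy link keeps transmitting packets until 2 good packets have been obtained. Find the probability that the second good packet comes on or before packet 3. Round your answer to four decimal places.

0.9860

Finishing within 3 packets ⇔ at least 2 successes in the first 3. With X ~ Binomial(3, 0.93), P(Y ≤ 3) = 1 − P(X ≤ 1).
  k=0: C(3,0)·0.93^0·0.07^3 = 0.000343
  k=1: C(3,1)·0.93^1·0.07^2 = 0.013671
1 − 0.014014 = 0.985986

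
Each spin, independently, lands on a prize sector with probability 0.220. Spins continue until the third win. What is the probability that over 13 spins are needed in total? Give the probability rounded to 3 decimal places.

0.430

Needing more than 13 spins ⇔ fewer than 3 successes in the first 13. With X ~ Binomial(13, 0.22), P(Y > 13) = P(X ≤ 2).
  k=0: C(13,0)·0.22^0·0.78^13 = 0.03956
  k=1: C(13,1)·0.22^1·0.78^12 = 0.14504
  k=2: C(13,2)·0.22^2·0.78^11 = 0.24546
P(X ≤ 2) = 0.43006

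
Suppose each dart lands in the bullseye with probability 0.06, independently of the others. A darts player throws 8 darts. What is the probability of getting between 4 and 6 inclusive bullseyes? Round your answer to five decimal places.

0.00075

X ~ Binomial(8, 0.06); P(4 ≤ X ≤ 6) = Σ C(8,k) p^k (1−p)^(8−k) over k:
  k=4: C(8,4)·0.06^4·0.94^4 = 0.0007083
  k=5: C(8,5)·0.06^5·0.94^3 = 0.0000362
  k=6: C(8,6)·0.06^6·0.94^2 = 0.0000012
Total = 0.0007456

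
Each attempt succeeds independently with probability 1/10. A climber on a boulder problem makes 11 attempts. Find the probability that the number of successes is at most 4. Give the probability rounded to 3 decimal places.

0.997

X ~ Binomial(11, 0.10); P(X ≤ 4) = Σ C(11,k) p^k (1−p)^(11−k) over k:
  k=0: C(11,0)·0.10^0·0.90^11 = 0.31381
  k=1: C(11,1)·0.10^1·0.90^10 = 0.38355
  k=2: C(11,2)·0.10^2·0.90^9 = 0.21308
  k=3: C(11,3)·0.10^3·0.90^8 = 0.07103
  k=4: C(11,4)·0.10^4·0.90^7 = 0.01578
Total = 0.99725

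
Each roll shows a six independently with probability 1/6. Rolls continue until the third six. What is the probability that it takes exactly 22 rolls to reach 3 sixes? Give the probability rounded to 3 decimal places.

0.030

Y = trial on which the third success occurs; negative binomial, r=3, p=0.166667.
P(Y=22) = C(21,2) · p^3 · (1−p)^19
= 210 · 0.0046296 · 0.031301 = 0.03043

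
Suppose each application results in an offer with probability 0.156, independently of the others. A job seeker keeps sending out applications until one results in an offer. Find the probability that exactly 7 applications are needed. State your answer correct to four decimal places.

0.0564

Geometric (trials to first success), p = 0.156.
P(Y = 7) = (1−p)^6 · p = 0.36146 · 0.156 = 0.056387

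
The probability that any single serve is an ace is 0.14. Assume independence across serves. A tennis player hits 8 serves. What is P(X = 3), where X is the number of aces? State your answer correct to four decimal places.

0.0723

X ~ Binomial(n=8, p=0.14).
P(X=3) = C(8,3) · p^3 · (1−p)^5
= 56 · 0.002744 · 0.47043 = 0.072288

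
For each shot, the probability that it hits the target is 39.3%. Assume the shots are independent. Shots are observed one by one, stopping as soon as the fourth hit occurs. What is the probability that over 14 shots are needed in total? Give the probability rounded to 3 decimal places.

0.136

Needing more than 14 shots ⇔ fewer than 4 successes in the first 14. With X ~ Binomial(14, 0.393), P(Y > 14) = P(X ≤ 3).
  k=0: C(14,0)·0.393^0·0.607^14 = 0.00092
  k=1: C(14,1)·0.393^1·0.607^13 = 0.00836
  k=2: C(14,2)·0.393^2·0.607^12 = 0.03516
  k=3: C(14,3)·0.393^3·0.607^11 = 0.09107
P(X ≤ 3) = 0.13551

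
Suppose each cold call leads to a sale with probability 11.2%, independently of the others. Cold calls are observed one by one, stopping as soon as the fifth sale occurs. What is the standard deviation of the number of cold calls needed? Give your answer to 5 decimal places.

Y = total cold calls until the fifth success; negative binomial with r=5, p=0.112.
SD(Y) = √[r(1−p)/p²] = √(353.9540816) = 18.8136674

18.81367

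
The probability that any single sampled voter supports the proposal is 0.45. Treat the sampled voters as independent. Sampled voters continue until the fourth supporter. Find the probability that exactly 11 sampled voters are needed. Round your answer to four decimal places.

Y = trial on which the fourth success occurs; negative binomial, r=4, p=0.45.
P(Y=11) = C(10,3) · p^4 · (1−p)^7
= 120 · 0.041006 · 0.015224 = 0.074915

0.0749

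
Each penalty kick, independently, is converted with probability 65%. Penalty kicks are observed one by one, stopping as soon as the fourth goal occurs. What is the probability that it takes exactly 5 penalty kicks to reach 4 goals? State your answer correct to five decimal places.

Y = trial on which the fourth success occurs; negative binomial, r=4, p=0.65.
P(Y=5) = C(4,3) · p^4 · (1−p)^1
= 4 · 0.17851 · 0.35 = 0.2499088

0.24991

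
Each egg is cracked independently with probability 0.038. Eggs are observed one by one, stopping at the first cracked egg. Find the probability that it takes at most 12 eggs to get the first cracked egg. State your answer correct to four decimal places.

0.3718

Y = number of eggs to the first success; geometric, p = 0.038.
P(Y ≤ 12) = 1 − (1−p)^12 = 1 − 0.628204 = 0.371796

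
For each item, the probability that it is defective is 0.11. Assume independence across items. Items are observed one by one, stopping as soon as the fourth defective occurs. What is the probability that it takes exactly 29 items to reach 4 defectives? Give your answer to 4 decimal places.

Y = trial on which the fourth success occurs; negative binomial, r=4, p=0.11.
P(Y=29) = C(28,3) · p^4 · (1−p)^25
= 3276 · 0.00014641 · 0.054294 = 0.026041

0.0260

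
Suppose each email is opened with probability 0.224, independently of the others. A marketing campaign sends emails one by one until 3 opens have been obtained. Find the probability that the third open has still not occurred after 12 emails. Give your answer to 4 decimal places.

Needing more than 12 emails ⇔ fewer than 3 successes in the first 12. With X ~ Binomial(12, 0.224), P(Y > 12) = P(X ≤ 2).
  k=0: C(12,0)·0.224^0·0.776^12 = 0.047680
  k=1: C(12,1)·0.224^1·0.776^11 = 0.165161
  k=2: C(12,2)·0.224^2·0.776^10 = 0.262215
P(X ≤ 2) = 0.475057

0.4751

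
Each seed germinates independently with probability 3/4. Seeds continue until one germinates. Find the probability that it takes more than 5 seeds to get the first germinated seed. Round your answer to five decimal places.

0.00098

Y = number of seeds to the first success; geometric, p = 0.75.
P(Y > 5) = P(first 5 all fail) = (1−p)^5 = 0.0009766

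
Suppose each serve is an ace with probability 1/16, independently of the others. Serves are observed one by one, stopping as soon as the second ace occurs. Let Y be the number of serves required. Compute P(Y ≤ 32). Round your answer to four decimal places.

0.6027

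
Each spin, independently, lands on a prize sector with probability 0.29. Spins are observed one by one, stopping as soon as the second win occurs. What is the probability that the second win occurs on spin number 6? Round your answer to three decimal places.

Y = trial on which the second success occurs; negative binomial, r=2, p=0.29.
P(Y=6) = C(5,1) · p^2 · (1−p)^4
= 5 · 0.0841 · 0.25412 = 0.10686

0.107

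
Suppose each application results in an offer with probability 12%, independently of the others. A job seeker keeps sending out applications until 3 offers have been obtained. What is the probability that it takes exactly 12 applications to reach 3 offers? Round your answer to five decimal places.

Y = trial on which the third success occurs; negative binomial, r=3, p=0.12.
P(Y=12) = C(11,2) · p^3 · (1−p)^9
= 55 · 0.001728 · 0.31648 = 0.0300781

0.03008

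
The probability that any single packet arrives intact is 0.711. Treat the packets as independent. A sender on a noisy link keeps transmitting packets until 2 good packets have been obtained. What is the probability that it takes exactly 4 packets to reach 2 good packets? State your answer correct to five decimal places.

0.12666

Y = trial on which the second success occurs; negative binomial, r=2, p=0.711.
P(Y=4) = C(3,1) · p^2 · (1−p)^2
= 3 · 0.50552 · 0.083521 = 0.1266649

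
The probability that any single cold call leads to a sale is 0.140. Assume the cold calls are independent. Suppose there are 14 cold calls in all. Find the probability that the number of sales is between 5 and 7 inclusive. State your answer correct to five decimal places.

0.03573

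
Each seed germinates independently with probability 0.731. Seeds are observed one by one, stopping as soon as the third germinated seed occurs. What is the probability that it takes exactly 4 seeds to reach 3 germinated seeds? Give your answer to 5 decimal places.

Y = trial on which the third success occurs; negative binomial, r=3, p=0.731.
P(Y=4) = C(3,2) · p^3 · (1−p)^1
= 3 · 0.39062 · 0.269 = 0.3152286

0.31523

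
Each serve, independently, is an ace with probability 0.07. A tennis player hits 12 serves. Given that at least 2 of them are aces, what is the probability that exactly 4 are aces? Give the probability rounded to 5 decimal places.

0.03271

X ~ Binomial(12, 0.07). Want P(X=4 | X≥2) = P(X=4) / P(X≥2).
P(X=4) = C(12,4)·0.07^4·0.93^8 = 0.0066506
P(X≥2) = 1 − 0.4185963 − 0.3780870 = 0.2033167
Ratio = 0.0066506 / 0.2033167 = 0.0327105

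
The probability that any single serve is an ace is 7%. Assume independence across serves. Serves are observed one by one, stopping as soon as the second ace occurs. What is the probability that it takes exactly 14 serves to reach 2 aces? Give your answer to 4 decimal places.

0.0267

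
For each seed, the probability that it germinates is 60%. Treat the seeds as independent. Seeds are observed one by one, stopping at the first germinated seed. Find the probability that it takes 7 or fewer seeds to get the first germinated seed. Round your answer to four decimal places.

0.9984

Y = number of seeds to the first success; geometric, p = 0.60.
P(Y ≤ 7) = 1 − (1−p)^7 = 1 − 0.001638 = 0.998362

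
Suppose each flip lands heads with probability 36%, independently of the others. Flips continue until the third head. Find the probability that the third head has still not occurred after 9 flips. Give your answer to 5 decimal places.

0.31441

Needing more than 9 flips ⇔ fewer than 3 successes in the first 9. With X ~ Binomial(9, 0.36), P(Y > 9) = P(X ≤ 2).
  k=0: C(9,0)·0.36^0·0.64^9 = 0.0180144
  k=1: C(9,1)·0.36^1·0.64^8 = 0.0911979
  k=2: C(9,2)·0.36^2·0.64^7 = 0.2051953
P(X ≤ 2) = 0.3144075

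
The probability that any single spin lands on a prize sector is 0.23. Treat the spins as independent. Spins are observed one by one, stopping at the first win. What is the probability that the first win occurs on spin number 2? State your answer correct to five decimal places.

Geometric (trials to first success), p = 0.23.
P(Y = 2) = (1−p)^1 · p = 0.77 · 0.23 = 0.1771000

0.17710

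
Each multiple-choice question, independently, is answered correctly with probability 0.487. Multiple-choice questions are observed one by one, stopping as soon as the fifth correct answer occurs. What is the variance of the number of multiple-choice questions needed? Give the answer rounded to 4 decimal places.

10.8151

Y = total multiple-choice questions until the fifth success; negative binomial with r=5, p=0.487.
Var(Y) = r(1−p)/p² = 5·0.513 / 0.487² = 10.815073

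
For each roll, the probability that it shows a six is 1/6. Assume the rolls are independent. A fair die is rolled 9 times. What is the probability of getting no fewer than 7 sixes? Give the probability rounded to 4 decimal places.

0.0001

X ~ Binomial(9, 0.166667); P(X ≥ 7) = Σ C(9,k) p^k (1−p)^(9−k) over k:
  k=7: C(9,7)·0.166667^7·0.833333^2 = 0.000089
  k=8: C(9,8)·0.166667^8·0.833333^1 = 0.000004
  k=9: C(9,9)·0.166667^9·0.833333^0 = 0.000000
Total = 0.000094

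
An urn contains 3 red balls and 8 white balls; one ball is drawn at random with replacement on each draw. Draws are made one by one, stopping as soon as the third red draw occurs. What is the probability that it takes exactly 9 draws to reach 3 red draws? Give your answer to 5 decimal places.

Y = trial on which the third success occurs; negative binomial, r=3, p=0.272727.
P(Y=9) = C(8,2) · p^3 · (1−p)^6
= 28 · 0.020285 · 0.14797 = 0.0840480

0.08405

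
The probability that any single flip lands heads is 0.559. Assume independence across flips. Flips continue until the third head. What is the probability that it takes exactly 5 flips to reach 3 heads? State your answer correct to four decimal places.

0.2038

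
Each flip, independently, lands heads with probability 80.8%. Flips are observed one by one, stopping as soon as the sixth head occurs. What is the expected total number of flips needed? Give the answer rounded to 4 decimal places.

Y = total flips until the sixth success; negative binomial with r=6, p=0.808.
E[Y] = r / p = 6 / 0.808 = 7.425743

7.4257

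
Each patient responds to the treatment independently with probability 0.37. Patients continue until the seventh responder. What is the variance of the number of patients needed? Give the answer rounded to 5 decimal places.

32.21329

Y = total patients until the seventh success; negative binomial with r=7, p=0.37.
Var(Y) = r(1−p)/p² = 7·0.63 / 0.37² = 32.2132944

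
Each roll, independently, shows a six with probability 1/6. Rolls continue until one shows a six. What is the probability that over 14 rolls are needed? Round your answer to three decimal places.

Y = number of rolls to the first success; geometric, p = 0.166667.
P(Y > 14) = P(first 14 all fail) = (1−p)^14 = 0.07789

0.078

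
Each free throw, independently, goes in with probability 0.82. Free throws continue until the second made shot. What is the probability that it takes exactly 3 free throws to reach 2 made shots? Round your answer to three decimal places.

0.242

Y = trial on which the second success occurs; negative binomial, r=2, p=0.82.
P(Y=3) = C(2,1) · p^2 · (1−p)^1
= 2 · 0.6724 · 0.18 = 0.24206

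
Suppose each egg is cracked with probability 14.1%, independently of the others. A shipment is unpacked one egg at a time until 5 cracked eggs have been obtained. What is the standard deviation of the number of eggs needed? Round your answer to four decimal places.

Y = total eggs until the fifth success; negative binomial with r=5, p=0.141.
SD(Y) = √[r(1−p)/p²] = √(216.035411) = 14.698143

14.6981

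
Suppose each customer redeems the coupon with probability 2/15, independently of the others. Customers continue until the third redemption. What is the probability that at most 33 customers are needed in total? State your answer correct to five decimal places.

0.83479

Finishing within 33 customers ⇔ at least 3 successes in the first 33. With X ~ Binomial(33, 0.133333), P(Y ≤ 33) = 1 − P(X ≤ 2).
  k=0: C(33,0)·0.133333^0·0.866667^33 = 0.0088944
  k=1: C(33,1)·0.133333^1·0.866667^32 = 0.0451564
  k=2: C(33,2)·0.133333^2·0.866667^31 = 0.1111543
1 − 0.1652052 = 0.8347948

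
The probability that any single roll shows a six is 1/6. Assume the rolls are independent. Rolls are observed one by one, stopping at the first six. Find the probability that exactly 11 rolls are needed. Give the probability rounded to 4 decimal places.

0.0269

Geometric (trials to first success), p = 0.166667.
P(Y = 11) = (1−p)^10 · p = 0.16151 · 0.166667 = 0.026918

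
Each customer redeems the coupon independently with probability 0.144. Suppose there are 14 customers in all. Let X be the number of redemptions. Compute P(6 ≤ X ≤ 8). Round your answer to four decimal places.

0.0094

X ~ Binomial(14, 0.144); P(6 ≤ X ≤ 8) = Σ C(14,k) p^k (1−p)^(14−k) over k:
  k=6: C(14,6)·0.144^6·0.856^8 = 0.007718
  k=7: C(14,7)·0.144^7·0.856^7 = 0.001484
  k=8: C(14,8)·0.144^8·0.856^6 = 0.000218
Total = 0.009421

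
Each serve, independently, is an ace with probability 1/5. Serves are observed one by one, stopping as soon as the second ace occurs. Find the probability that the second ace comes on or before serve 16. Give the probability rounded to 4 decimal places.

0.8593

Finishing within 16 serves ⇔ at least 2 successes in the first 16. With X ~ Binomial(16, 0.20), P(Y ≤ 16) = 1 − P(X ≤ 1).
  k=0: C(16,0)·0.20^0·0.80^16 = 0.028147
  k=1: C(16,1)·0.20^1·0.80^15 = 0.112590
1 − 0.140737 = 0.859263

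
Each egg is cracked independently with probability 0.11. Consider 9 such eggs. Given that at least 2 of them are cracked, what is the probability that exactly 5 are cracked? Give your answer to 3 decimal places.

X ~ Binomial(9, 0.11). Want P(X=5 | X≥2) = P(X=5) / P(X≥2).
P(X=5) = C(9,5)·0.11^5·0.89^4 = 0.00127
P(X≥2) = 1 − 0.35036 − 0.38972 = 0.25992
Ratio = 0.00127 / 0.25992 = 0.00490

0.005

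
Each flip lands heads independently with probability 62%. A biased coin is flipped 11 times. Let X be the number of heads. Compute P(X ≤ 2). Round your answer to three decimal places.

X ~ Binomial(11, 0.62); P(X ≤ 2) = Σ C(11,k) p^k (1−p)^(11−k) over k:
  k=0: C(11,0)·0.62^0·0.38^11 = 0.00002
  k=1: C(11,1)·0.62^1·0.38^10 = 0.00043
  k=2: C(11,2)·0.62^2·0.38^9 = 0.00349
Total = 0.00395

0.004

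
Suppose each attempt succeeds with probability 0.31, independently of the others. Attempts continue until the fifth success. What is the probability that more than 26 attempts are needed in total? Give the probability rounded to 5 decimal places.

0.05962

Needing more than 26 attempts ⇔ fewer than 5 successes in the first 26. With X ~ Binomial(26, 0.31), P(Y > 26) = P(X ≤ 4).
  k=0: C(26,0)·0.31^0·0.69^26 = 0.0000646
  k=1: C(26,1)·0.31^1·0.69^25 = 0.0007543
  k=2: C(26,2)·0.31^2·0.69^24 = 0.0042363
  k=3: C(26,3)·0.31^3·0.69^23 = 0.0152261
  k=4: C(26,4)·0.31^4·0.69^22 = 0.0393340
P(X ≤ 4) = 0.0596152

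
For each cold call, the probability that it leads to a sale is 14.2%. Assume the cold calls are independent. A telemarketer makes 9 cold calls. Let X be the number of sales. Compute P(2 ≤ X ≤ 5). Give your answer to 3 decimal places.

X ~ Binomial(9, 0.142); P(2 ≤ X ≤ 5) = Σ C(9,k) p^k (1−p)^(9−k) over k:
  k=2: C(9,2)·0.142^2·0.858^7 = 0.24848
  k=3: C(9,3)·0.142^3·0.858^6 = 0.09596
  k=4: C(9,4)·0.142^4·0.858^5 = 0.02382
  k=5: C(9,5)·0.142^5·0.858^4 = 0.00394
Total = 0.37220

0.372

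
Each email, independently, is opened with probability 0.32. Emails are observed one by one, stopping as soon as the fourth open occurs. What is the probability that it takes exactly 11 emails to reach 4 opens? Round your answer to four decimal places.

Y = trial on which the fourth success occurs; negative binomial, r=4, p=0.32.
P(Y=11) = C(10,3) · p^4 · (1−p)^7
= 120 · 0.010486 · 0.06723 = 0.084595

0.0846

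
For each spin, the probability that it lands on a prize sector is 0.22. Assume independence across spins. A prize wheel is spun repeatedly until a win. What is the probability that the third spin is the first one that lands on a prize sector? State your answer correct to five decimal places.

Geometric (trials to first success), p = 0.22.
P(Y = 3) = (1−p)^2 · p = 0.6084 · 0.22 = 0.1338480

0.13385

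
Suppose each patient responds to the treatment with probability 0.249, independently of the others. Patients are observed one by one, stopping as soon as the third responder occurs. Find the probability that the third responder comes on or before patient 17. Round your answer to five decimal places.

0.83401

Finishing within 17 patients ⇔ at least 3 successes in the first 17. With X ~ Binomial(17, 0.249), P(Y ≤ 17) = 1 − P(X ≤ 2).
  k=0: C(17,0)·0.249^0·0.751^17 = 0.0076892
  k=1: C(17,1)·0.249^1·0.751^16 = 0.0433398
  k=2: C(17,2)·0.249^2·0.751^15 = 0.1149573
1 − 0.1659863 = 0.8340137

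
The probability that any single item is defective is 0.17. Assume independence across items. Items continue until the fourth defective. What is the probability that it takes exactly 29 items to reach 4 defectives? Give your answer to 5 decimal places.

Y = trial on which the fourth success occurs; negative binomial, r=4, p=0.17.
P(Y=29) = C(28,3) · p^4 · (1−p)^25
= 3276 · 0.00083521 · 0.0094831 = 0.0259473

0.02595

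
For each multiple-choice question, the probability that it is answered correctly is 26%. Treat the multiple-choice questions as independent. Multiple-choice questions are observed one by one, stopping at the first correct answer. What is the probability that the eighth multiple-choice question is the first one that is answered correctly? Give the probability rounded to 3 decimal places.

0.032

Geometric (trials to first success), p = 0.26.
P(Y = 8) = (1−p)^7 · p = 0.12151 · 0.26 = 0.03159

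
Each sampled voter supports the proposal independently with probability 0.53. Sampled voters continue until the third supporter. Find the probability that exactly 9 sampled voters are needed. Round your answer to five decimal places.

Y = trial on which the third success occurs; negative binomial, r=3, p=0.53.
P(Y=9) = C(8,2) · p^3 · (1−p)^6
= 28 · 0.14888 · 0.010779 = 0.0449338

0.04493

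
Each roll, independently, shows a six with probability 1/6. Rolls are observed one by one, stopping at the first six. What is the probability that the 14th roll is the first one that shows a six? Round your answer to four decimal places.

Geometric (trials to first success), p = 0.166667.
P(Y = 14) = (1−p)^13 · p = 0.093464 · 0.166667 = 0.015577

0.0156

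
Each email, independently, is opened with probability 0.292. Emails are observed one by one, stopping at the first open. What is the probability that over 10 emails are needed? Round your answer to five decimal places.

0.03165

Y = number of emails to the first success; geometric, p = 0.292.
P(Y > 10) = P(first 10 all fail) = (1−p)^10 = 0.0316470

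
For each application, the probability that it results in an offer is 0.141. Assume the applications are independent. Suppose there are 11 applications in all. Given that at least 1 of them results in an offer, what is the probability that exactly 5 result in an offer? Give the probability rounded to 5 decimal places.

X ~ Binomial(11, 0.141). Want P(X=5 | X≥1) = P(X=5) / P(X≥1).
P(X=5) = C(11,5)·0.141^5·0.859^6 = 0.0103442
P(X≥1) = 1 − 0.1878991 = 0.8121009
Ratio = 0.0103442 / 0.8121009 = 0.0127376

0.01274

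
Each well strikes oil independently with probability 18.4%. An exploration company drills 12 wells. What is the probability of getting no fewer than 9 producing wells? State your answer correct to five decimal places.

X ~ Binomial(12, 0.184); P(X ≥ 9) = Σ C(12,k) p^k (1−p)^(12−k) over k:
  k=9: C(12,9)·0.184^9·0.816^3 = 0.0000289
  k=10: C(12,10)·0.184^10·0.816^2 = 0.0000020
  k=11: C(12,11)·0.184^11·0.816^1 = 0.0000001
  k=12: C(12,12)·0.184^12·0.816^0 = 0.0000000
Total = 0.0000309

0.00003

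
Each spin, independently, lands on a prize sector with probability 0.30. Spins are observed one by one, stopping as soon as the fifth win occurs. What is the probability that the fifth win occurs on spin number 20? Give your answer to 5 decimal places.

Y = trial on which the fifth success occurs; negative binomial, r=5, p=0.30.
P(Y=20) = C(19,4) · p^5 · (1−p)^15
= 3876 · 0.00243 · 0.0047476 = 0.0447158

0.04472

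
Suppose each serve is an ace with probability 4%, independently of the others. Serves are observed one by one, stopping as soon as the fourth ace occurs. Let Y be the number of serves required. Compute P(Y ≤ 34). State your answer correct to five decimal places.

Finishing within 34 serves ⇔ at least 4 successes in the first 34. With X ~ Binomial(34, 0.04), P(Y ≤ 34) = 1 − P(X ≤ 3).
  k=0: C(34,0)·0.04^0·0.96^34 = 0.2495870
  k=1: C(34,1)·0.04^1·0.96^33 = 0.3535816
  k=2: C(34,2)·0.04^2·0.96^32 = 0.2430873
  k=3: C(34,3)·0.04^3·0.96^31 = 0.1080388
1 − 0.9542947 = 0.0457053

0.04571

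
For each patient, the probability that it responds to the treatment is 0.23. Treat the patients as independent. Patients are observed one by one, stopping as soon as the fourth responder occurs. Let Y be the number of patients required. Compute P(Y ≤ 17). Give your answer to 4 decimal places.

Finishing within 17 patients ⇔ at least 4 successes in the first 17. With X ~ Binomial(17, 0.23), P(Y ≤ 17) = 1 − P(X ≤ 3).
  k=0: C(17,0)·0.23^0·0.77^17 = 0.011758
  k=1: C(17,1)·0.23^1·0.77^16 = 0.059707
  k=2: C(17,2)·0.23^2·0.77^15 = 0.142677
  k=3: C(17,3)·0.23^3·0.77^14 = 0.213090
1 − 0.427233 = 0.572767

0.5728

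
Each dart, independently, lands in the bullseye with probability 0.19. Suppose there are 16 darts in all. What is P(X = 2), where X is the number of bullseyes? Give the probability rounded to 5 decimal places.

X ~ Binomial(n=16, p=0.19).
P(X=2) = C(16,2) · p^2 · (1−p)^14
= 120 · 0.0361 · 0.052335 = 0.2267142

0.22671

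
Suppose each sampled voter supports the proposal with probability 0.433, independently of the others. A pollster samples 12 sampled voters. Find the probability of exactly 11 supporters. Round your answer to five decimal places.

X ~ Binomial(n=12, p=0.433).
P(X=11) = C(12,11) · p^11 · (1−p)^1
= 12 · 0.00010032 · 0.567 = 0.0006825

0.00068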